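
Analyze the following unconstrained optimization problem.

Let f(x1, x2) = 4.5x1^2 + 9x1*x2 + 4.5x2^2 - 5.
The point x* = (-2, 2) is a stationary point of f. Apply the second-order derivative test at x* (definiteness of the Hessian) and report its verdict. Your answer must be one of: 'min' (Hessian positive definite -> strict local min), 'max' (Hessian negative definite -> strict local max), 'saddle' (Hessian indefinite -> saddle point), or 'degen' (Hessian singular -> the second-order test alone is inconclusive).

Compute the Hessian H = grad^2 f:
  H = [[9, 9], [9, 9]]
Verify stationarity: grad f(x*) = H x* + g = (0, 0).
Eigenvalues of H: 0, 18.
H has a zero eigenvalue (singular; positive semidefinite but not definite), so H is neither positive definite, negative definite, nor indefinite. The second-order test alone is inconclusive -> degen.
(Indeed, f is constant along the null direction of H through x*, so x* is not a strict local extremum.)

degen


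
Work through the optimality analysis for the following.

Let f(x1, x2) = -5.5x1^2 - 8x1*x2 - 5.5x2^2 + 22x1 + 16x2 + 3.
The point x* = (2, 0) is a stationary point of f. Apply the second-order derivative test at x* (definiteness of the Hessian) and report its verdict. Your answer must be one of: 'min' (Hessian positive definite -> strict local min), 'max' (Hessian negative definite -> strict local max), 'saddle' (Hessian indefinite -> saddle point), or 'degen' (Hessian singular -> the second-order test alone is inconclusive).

Compute the Hessian H = grad^2 f:
  H = [[-11, -8], [-8, -11]]
Verify stationarity: grad f(x*) = H x* + g = (0, 0).
Eigenvalues of H: -19, -3.
Both eigenvalues < 0, so H is negative definite -> x* is a strict local max.

max


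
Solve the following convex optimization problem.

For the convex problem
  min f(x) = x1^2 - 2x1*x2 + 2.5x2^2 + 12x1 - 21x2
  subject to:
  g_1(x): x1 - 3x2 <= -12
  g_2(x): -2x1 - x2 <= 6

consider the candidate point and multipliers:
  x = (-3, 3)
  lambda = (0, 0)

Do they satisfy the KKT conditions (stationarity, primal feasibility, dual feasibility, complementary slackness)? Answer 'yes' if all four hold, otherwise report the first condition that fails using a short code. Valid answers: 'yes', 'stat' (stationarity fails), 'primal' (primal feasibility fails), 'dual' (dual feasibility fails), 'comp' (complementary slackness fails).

Gradient of f: grad f(x) = Q x + c = (0, 0)
Constraint values g_i(x) = a_i^T x - b_i:
  g_1((-3, 3)) = 0
  g_2((-3, 3)) = -3
Stationarity residual: grad f(x) + sum_i lambda_i a_i = (0, 0)
  -> stationarity OK
Primal feasibility (all g_i <= 0): OK
Dual feasibility (all lambda_i >= 0): OK
Complementary slackness (lambda_i * g_i(x) = 0 for all i): OK

Verdict: yes, KKT holds.

yes


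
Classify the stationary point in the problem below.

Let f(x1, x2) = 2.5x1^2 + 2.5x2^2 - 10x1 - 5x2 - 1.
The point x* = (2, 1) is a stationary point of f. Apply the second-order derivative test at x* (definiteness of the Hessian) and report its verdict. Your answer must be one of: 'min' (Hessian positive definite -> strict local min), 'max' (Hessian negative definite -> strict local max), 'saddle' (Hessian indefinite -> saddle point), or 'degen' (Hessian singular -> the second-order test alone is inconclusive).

Compute the Hessian H = grad^2 f:
  H = [[5, 0], [0, 5]]
Verify stationarity: grad f(x*) = H x* + g = (0, 0).
Eigenvalues of H: 5, 5.
Both eigenvalues > 0, so H is positive definite -> x* is a strict local min.

min


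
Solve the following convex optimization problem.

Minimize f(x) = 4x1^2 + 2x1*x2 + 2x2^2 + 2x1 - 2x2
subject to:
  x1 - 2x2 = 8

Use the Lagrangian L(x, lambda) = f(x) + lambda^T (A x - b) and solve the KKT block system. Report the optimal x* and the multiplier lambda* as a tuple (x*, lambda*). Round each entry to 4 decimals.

Form the Lagrangian:
  L(x, lambda) = (1/2) x^T Q x + c^T x + lambda^T (A x - b)
Stationarity (grad_x L = 0): Q x + c + A^T lambda = 0.
Primal feasibility: A x = b.

This gives the KKT block system:
  [ Q   A^T ] [ x     ]   [-c ]
  [ A    0  ] [ lambda ] = [ b ]

Solving the linear system:
  x*      = (1.3636, -3.3182)
  lambda* = (-6.2727)
  f(x*)   = 29.7727

x* = (1.3636, -3.3182), lambda* = (-6.2727)


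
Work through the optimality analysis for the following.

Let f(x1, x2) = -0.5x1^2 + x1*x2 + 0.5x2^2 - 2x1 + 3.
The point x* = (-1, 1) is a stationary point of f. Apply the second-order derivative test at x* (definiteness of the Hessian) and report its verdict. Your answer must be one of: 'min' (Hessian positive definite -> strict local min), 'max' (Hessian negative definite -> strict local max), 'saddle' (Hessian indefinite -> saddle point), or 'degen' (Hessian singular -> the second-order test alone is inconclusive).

Compute the Hessian H = grad^2 f:
  H = [[-1, 1], [1, 1]]
Verify stationarity: grad f(x*) = H x* + g = (0, 0).
Eigenvalues of H: -1.4142, 1.4142.
Eigenvalues have mixed signs, so H is indefinite -> x* is a saddle point.

saddle


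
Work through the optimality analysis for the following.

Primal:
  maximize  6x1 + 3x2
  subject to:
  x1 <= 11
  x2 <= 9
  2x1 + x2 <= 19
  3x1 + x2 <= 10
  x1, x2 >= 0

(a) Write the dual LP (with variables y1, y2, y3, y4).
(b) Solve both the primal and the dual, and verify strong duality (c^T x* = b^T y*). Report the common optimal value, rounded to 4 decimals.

The standard primal-dual pair for 'max c^T x s.t. A x <= b, x >= 0' is:
  Dual:  min b^T y  s.t.  A^T y >= c,  y >= 0.

So the dual LP is:
  minimize  11y1 + 9y2 + 19y3 + 10y4
  subject to:
    y1 + 2y3 + 3y4 >= 6
    y2 + y3 + y4 >= 3
    y1, y2, y3, y4 >= 0

Solving the primal: x* = (0.3333, 9).
  primal value c^T x* = 29.
Solving the dual: y* = (0, 1, 0, 2).
  dual value b^T y* = 29.
Strong duality: c^T x* = b^T y*. Confirmed.

29


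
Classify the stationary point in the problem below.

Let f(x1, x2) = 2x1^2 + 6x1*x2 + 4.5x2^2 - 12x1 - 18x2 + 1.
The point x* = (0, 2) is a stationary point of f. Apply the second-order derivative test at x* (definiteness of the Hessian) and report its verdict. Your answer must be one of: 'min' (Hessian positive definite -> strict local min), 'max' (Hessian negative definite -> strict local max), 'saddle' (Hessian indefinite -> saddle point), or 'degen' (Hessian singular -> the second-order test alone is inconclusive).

Compute the Hessian H = grad^2 f:
  H = [[4, 6], [6, 9]]
Verify stationarity: grad f(x*) = H x* + g = (0, 0).
Eigenvalues of H: 0, 13.
H has a zero eigenvalue (singular; positive semidefinite but not definite), so H is neither positive definite, negative definite, nor indefinite. The second-order test alone is inconclusive -> degen.
(Indeed, f is constant along the null direction of H through x*, so x* is not a strict local extremum.)

degen


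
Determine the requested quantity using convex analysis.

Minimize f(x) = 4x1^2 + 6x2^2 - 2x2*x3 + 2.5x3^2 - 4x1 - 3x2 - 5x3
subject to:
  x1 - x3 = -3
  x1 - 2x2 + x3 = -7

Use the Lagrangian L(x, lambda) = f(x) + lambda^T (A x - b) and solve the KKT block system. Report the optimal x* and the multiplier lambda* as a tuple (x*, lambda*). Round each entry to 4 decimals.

Form the Lagrangian:
  L(x, lambda) = (1/2) x^T Q x + c^T x + lambda^T (A x - b)
Stationarity (grad_x L = 0): Q x + c + A^T lambda = 0.
Primal feasibility: A x = b.

This gives the KKT block system:
  [ Q   A^T ] [ x     ]   [-c ]
  [ A    0  ] [ lambda ] = [ b ]

Solving the linear system:
  x*      = (-2.2381, 2.7619, 0.7619)
  lambda* = (7.5952, 14.3095)
  f(x*)   = 59.9048

x* = (-2.2381, 2.7619, 0.7619), lambda* = (7.5952, 14.3095)


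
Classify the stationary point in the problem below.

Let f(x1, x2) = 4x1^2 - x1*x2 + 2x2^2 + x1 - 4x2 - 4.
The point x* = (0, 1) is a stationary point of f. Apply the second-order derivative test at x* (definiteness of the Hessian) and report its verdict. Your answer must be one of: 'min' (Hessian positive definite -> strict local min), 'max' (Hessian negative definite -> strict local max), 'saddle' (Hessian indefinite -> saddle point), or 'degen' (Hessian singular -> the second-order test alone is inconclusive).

Compute the Hessian H = grad^2 f:
  H = [[8, -1], [-1, 4]]
Verify stationarity: grad f(x*) = H x* + g = (0, 0).
Eigenvalues of H: 3.7639, 8.2361.
Both eigenvalues > 0, so H is positive definite -> x* is a strict local min.

min


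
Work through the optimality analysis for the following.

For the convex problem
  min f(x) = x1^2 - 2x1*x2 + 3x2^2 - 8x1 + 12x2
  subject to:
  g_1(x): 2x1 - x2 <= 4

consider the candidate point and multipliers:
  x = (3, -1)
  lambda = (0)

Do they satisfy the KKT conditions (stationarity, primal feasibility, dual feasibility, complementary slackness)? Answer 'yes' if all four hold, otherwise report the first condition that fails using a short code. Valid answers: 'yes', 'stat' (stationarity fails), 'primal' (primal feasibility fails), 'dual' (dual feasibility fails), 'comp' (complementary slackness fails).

Gradient of f: grad f(x) = Q x + c = (0, 0)
Constraint values g_i(x) = a_i^T x - b_i:
  g_1((3, -1)) = 3
Stationarity residual: grad f(x) + sum_i lambda_i a_i = (0, 0)
  -> stationarity OK
Primal feasibility (all g_i <= 0): FAILS
Dual feasibility (all lambda_i >= 0): OK
Complementary slackness (lambda_i * g_i(x) = 0 for all i): OK

Verdict: the first failing condition is primal_feasibility -> primal.

primal


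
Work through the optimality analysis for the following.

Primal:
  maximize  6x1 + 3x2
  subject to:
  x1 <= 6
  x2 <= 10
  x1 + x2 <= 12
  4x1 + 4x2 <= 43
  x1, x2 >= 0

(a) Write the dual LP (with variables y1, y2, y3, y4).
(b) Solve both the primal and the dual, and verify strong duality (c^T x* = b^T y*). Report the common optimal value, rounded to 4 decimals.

The standard primal-dual pair for 'max c^T x s.t. A x <= b, x >= 0' is:
  Dual:  min b^T y  s.t.  A^T y >= c,  y >= 0.

So the dual LP is:
  minimize  6y1 + 10y2 + 12y3 + 43y4
  subject to:
    y1 + y3 + 4y4 >= 6
    y2 + y3 + 4y4 >= 3
    y1, y2, y3, y4 >= 0

Solving the primal: x* = (6, 4.75).
  primal value c^T x* = 50.25.
Solving the dual: y* = (3, 0, 0, 0.75).
  dual value b^T y* = 50.25.
Strong duality: c^T x* = b^T y*. Confirmed.

50.25


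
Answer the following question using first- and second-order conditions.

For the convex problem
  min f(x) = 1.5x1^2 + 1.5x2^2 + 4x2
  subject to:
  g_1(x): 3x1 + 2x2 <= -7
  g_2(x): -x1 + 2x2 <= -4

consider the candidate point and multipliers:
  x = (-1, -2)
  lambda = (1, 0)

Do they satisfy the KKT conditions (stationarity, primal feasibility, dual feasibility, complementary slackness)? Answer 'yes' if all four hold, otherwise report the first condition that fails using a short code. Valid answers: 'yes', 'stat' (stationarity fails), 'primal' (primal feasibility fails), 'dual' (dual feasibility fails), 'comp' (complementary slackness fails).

Gradient of f: grad f(x) = Q x + c = (-3, -2)
Constraint values g_i(x) = a_i^T x - b_i:
  g_1((-1, -2)) = 0
  g_2((-1, -2)) = 1
Stationarity residual: grad f(x) + sum_i lambda_i a_i = (0, 0)
  -> stationarity OK
Primal feasibility (all g_i <= 0): FAILS
Dual feasibility (all lambda_i >= 0): OK
Complementary slackness (lambda_i * g_i(x) = 0 for all i): OK

Verdict: the first failing condition is primal_feasibility -> primal.

primal


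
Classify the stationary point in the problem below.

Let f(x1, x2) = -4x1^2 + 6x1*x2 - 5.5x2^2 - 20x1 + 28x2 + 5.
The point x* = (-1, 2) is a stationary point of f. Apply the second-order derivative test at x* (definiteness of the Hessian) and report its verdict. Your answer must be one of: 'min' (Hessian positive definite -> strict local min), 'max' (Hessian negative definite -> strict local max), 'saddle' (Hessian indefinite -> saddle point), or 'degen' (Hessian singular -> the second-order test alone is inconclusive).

Compute the Hessian H = grad^2 f:
  H = [[-8, 6], [6, -11]]
Verify stationarity: grad f(x*) = H x* + g = (0, 0).
Eigenvalues of H: -15.6847, -3.3153.
Both eigenvalues < 0, so H is negative definite -> x* is a strict local max.

max


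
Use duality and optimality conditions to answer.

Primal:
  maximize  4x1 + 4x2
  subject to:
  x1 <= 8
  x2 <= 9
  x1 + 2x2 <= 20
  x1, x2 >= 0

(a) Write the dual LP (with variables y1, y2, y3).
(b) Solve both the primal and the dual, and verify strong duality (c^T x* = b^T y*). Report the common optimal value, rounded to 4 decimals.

The standard primal-dual pair for 'max c^T x s.t. A x <= b, x >= 0' is:
  Dual:  min b^T y  s.t.  A^T y >= c,  y >= 0.

So the dual LP is:
  minimize  8y1 + 9y2 + 20y3
  subject to:
    y1 + y3 >= 4
    y2 + 2y3 >= 4
    y1, y2, y3 >= 0

Solving the primal: x* = (8, 6).
  primal value c^T x* = 56.
Solving the dual: y* = (2, 0, 2).
  dual value b^T y* = 56.
Strong duality: c^T x* = b^T y*. Confirmed.

56


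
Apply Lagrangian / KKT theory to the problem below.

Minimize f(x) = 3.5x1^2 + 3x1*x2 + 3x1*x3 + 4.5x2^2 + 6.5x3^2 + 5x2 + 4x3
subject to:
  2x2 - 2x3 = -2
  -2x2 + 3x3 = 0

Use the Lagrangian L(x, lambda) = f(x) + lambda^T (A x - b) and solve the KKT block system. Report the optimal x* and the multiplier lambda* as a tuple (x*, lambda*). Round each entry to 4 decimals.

Form the Lagrangian:
  L(x, lambda) = (1/2) x^T Q x + c^T x + lambda^T (A x - b)
Stationarity (grad_x L = 0): Q x + c + A^T lambda = 0.
Primal feasibility: A x = b.

This gives the KKT block system:
  [ Q   A^T ] [ x     ]   [-c ]
  [ A    0  ] [ lambda ] = [ b ]

Solving the linear system:
  x*      = (2.1429, -3, -2)
  lambda* = (38.9286, 31.1429)
  f(x*)   = 27.4286

x* = (2.1429, -3, -2), lambda* = (38.9286, 31.1429)


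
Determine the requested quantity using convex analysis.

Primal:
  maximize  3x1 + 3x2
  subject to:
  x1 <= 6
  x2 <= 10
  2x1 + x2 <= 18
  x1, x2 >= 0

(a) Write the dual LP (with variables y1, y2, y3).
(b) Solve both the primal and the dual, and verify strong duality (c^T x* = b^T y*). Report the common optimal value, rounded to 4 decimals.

The standard primal-dual pair for 'max c^T x s.t. A x <= b, x >= 0' is:
  Dual:  min b^T y  s.t.  A^T y >= c,  y >= 0.

So the dual LP is:
  minimize  6y1 + 10y2 + 18y3
  subject to:
    y1 + 2y3 >= 3
    y2 + y3 >= 3
    y1, y2, y3 >= 0

Solving the primal: x* = (4, 10).
  primal value c^T x* = 42.
Solving the dual: y* = (0, 1.5, 1.5).
  dual value b^T y* = 42.
Strong duality: c^T x* = b^T y*. Confirmed.

42


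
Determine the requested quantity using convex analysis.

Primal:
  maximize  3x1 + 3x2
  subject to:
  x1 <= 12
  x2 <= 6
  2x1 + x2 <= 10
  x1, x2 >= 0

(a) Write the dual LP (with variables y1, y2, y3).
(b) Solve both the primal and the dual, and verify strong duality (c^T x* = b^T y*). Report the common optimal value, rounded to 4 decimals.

The standard primal-dual pair for 'max c^T x s.t. A x <= b, x >= 0' is:
  Dual:  min b^T y  s.t.  A^T y >= c,  y >= 0.

So the dual LP is:
  minimize  12y1 + 6y2 + 10y3
  subject to:
    y1 + 2y3 >= 3
    y2 + y3 >= 3
    y1, y2, y3 >= 0

Solving the primal: x* = (2, 6).
  primal value c^T x* = 24.
Solving the dual: y* = (0, 1.5, 1.5).
  dual value b^T y* = 24.
Strong duality: c^T x* = b^T y*. Confirmed.

24


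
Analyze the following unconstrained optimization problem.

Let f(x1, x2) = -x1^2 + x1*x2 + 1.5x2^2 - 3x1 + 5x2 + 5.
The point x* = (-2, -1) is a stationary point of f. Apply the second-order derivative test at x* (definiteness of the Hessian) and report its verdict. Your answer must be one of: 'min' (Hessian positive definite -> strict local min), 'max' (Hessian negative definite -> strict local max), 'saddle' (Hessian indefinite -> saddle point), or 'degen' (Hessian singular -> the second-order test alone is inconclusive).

Compute the Hessian H = grad^2 f:
  H = [[-2, 1], [1, 3]]
Verify stationarity: grad f(x*) = H x* + g = (0, 0).
Eigenvalues of H: -2.1926, 3.1926.
Eigenvalues have mixed signs, so H is indefinite -> x* is a saddle point.

saddle


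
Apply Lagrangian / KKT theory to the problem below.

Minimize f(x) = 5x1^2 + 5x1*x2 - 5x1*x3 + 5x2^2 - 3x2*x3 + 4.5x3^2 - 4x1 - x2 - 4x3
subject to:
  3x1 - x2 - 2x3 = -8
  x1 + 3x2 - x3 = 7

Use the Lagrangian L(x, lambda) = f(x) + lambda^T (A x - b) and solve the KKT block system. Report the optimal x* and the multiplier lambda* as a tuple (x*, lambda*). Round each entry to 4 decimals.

Form the Lagrangian:
  L(x, lambda) = (1/2) x^T Q x + c^T x + lambda^T (A x - b)
Stationarity (grad_x L = 0): Q x + c + A^T lambda = 0.
Primal feasibility: A x = b.

This gives the KKT block system:
  [ Q   A^T ] [ x     ]   [-c ]
  [ A    0  ] [ lambda ] = [ b ]

Solving the linear system:
  x*      = (-1.0296, 2.9958, 0.9577)
  lambda* = (3.3254, -5.8704)
  f(x*)   = 32.4937

x* = (-1.0296, 2.9958, 0.9577), lambda* = (3.3254, -5.8704)


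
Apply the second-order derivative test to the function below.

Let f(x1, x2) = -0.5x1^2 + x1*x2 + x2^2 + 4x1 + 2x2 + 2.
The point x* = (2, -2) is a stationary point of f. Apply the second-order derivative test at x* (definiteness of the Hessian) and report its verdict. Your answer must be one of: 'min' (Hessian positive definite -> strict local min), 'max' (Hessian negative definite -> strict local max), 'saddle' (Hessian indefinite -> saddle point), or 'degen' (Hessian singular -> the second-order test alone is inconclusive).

Compute the Hessian H = grad^2 f:
  H = [[-1, 1], [1, 2]]
Verify stationarity: grad f(x*) = H x* + g = (0, 0).
Eigenvalues of H: -1.3028, 2.3028.
Eigenvalues have mixed signs, so H is indefinite -> x* is a saddle point.

saddle


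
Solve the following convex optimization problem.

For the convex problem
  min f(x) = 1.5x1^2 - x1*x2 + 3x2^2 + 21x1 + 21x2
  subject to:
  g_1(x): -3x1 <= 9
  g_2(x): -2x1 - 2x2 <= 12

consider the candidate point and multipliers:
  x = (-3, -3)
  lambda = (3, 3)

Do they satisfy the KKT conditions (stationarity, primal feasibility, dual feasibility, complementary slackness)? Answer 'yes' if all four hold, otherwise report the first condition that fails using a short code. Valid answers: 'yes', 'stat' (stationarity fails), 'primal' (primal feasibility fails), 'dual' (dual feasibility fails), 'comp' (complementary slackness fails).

Gradient of f: grad f(x) = Q x + c = (15, 6)
Constraint values g_i(x) = a_i^T x - b_i:
  g_1((-3, -3)) = 0
  g_2((-3, -3)) = 0
Stationarity residual: grad f(x) + sum_i lambda_i a_i = (0, 0)
  -> stationarity OK
Primal feasibility (all g_i <= 0): OK
Dual feasibility (all lambda_i >= 0): OK
Complementary slackness (lambda_i * g_i(x) = 0 for all i): OK

Verdict: yes, KKT holds.

yes


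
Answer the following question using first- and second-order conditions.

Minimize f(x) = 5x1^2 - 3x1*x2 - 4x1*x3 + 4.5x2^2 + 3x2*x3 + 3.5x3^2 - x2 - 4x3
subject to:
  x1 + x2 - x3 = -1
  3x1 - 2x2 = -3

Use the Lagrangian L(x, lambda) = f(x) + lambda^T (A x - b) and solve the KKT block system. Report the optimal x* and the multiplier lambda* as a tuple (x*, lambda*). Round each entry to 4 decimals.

Form the Lagrangian:
  L(x, lambda) = (1/2) x^T Q x + c^T x + lambda^T (A x - b)
Stationarity (grad_x L = 0): Q x + c + A^T lambda = 0.
Primal feasibility: A x = b.

This gives the KKT block system:
  [ Q   A^T ] [ x     ]   [-c ]
  [ A    0  ] [ lambda ] = [ b ]

Solving the linear system:
  x*      = (-0.8963, 0.1556, 0.2593)
  lambda* = (1.8667, 2.8667)
  f(x*)   = 4.637

x* = (-0.8963, 0.1556, 0.2593), lambda* = (1.8667, 2.8667)


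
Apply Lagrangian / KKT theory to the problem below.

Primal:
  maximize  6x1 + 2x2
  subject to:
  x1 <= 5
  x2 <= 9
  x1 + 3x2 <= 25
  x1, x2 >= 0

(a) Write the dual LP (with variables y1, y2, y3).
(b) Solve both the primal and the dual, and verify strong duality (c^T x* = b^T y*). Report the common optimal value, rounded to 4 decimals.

The standard primal-dual pair for 'max c^T x s.t. A x <= b, x >= 0' is:
  Dual:  min b^T y  s.t.  A^T y >= c,  y >= 0.

So the dual LP is:
  minimize  5y1 + 9y2 + 25y3
  subject to:
    y1 + y3 >= 6
    y2 + 3y3 >= 2
    y1, y2, y3 >= 0

Solving the primal: x* = (5, 6.6667).
  primal value c^T x* = 43.3333.
Solving the dual: y* = (5.3333, 0, 0.6667).
  dual value b^T y* = 43.3333.
Strong duality: c^T x* = b^T y*. Confirmed.

43.3333


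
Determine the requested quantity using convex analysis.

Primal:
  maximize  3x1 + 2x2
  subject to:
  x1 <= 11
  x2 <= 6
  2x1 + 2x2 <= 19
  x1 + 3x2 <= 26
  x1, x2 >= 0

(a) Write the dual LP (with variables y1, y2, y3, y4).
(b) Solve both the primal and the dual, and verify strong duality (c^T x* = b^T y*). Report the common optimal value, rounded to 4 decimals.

The standard primal-dual pair for 'max c^T x s.t. A x <= b, x >= 0' is:
  Dual:  min b^T y  s.t.  A^T y >= c,  y >= 0.

So the dual LP is:
  minimize  11y1 + 6y2 + 19y3 + 26y4
  subject to:
    y1 + 2y3 + y4 >= 3
    y2 + 2y3 + 3y4 >= 2
    y1, y2, y3, y4 >= 0

Solving the primal: x* = (9.5, 0).
  primal value c^T x* = 28.5.
Solving the dual: y* = (0, 0, 1.5, 0).
  dual value b^T y* = 28.5.
Strong duality: c^T x* = b^T y*. Confirmed.

28.5


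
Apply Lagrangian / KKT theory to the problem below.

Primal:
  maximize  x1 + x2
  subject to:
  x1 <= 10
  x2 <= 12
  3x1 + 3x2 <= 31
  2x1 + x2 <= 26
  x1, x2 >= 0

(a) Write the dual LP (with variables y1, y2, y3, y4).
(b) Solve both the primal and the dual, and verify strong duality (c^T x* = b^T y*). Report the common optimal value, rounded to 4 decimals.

The standard primal-dual pair for 'max c^T x s.t. A x <= b, x >= 0' is:
  Dual:  min b^T y  s.t.  A^T y >= c,  y >= 0.

So the dual LP is:
  minimize  10y1 + 12y2 + 31y3 + 26y4
  subject to:
    y1 + 3y3 + 2y4 >= 1
    y2 + 3y3 + y4 >= 1
    y1, y2, y3, y4 >= 0

Solving the primal: x* = (10, 0.3333).
  primal value c^T x* = 10.3333.
Solving the dual: y* = (0, 0, 0.3333, 0).
  dual value b^T y* = 10.3333.
Strong duality: c^T x* = b^T y*. Confirmed.

10.3333


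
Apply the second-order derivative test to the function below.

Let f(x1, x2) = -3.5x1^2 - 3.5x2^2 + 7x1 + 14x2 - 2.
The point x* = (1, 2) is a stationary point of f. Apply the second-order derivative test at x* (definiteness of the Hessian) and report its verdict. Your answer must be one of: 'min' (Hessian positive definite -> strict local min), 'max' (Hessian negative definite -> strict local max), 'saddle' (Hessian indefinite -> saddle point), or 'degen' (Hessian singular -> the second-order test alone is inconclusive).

Compute the Hessian H = grad^2 f:
  H = [[-7, 0], [0, -7]]
Verify stationarity: grad f(x*) = H x* + g = (0, 0).
Eigenvalues of H: -7, -7.
Both eigenvalues < 0, so H is negative definite -> x* is a strict local max.

max


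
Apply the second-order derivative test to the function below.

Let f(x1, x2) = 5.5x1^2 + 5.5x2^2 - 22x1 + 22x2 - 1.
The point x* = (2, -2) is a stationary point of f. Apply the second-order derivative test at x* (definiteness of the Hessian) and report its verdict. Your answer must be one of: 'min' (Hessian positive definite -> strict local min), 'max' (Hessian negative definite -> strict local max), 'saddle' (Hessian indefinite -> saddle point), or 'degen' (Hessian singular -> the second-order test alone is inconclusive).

Compute the Hessian H = grad^2 f:
  H = [[11, 0], [0, 11]]
Verify stationarity: grad f(x*) = H x* + g = (0, 0).
Eigenvalues of H: 11, 11.
Both eigenvalues > 0, so H is positive definite -> x* is a strict local min.

min


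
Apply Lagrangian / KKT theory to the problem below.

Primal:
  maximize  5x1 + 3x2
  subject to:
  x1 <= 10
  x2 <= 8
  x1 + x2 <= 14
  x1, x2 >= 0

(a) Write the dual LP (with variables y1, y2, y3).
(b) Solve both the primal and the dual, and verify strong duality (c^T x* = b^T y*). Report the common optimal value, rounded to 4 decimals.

The standard primal-dual pair for 'max c^T x s.t. A x <= b, x >= 0' is:
  Dual:  min b^T y  s.t.  A^T y >= c,  y >= 0.

So the dual LP is:
  minimize  10y1 + 8y2 + 14y3
  subject to:
    y1 + y3 >= 5
    y2 + y3 >= 3
    y1, y2, y3 >= 0

Solving the primal: x* = (10, 4).
  primal value c^T x* = 62.
Solving the dual: y* = (2, 0, 3).
  dual value b^T y* = 62.
Strong duality: c^T x* = b^T y*. Confirmed.

62


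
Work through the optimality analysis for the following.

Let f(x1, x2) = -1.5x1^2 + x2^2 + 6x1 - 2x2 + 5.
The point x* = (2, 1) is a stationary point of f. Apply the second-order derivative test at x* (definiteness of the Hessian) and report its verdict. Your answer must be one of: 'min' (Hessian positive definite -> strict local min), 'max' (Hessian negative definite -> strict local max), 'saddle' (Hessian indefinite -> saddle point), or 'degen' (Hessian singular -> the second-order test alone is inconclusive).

Compute the Hessian H = grad^2 f:
  H = [[-3, 0], [0, 2]]
Verify stationarity: grad f(x*) = H x* + g = (0, 0).
Eigenvalues of H: -3, 2.
Eigenvalues have mixed signs, so H is indefinite -> x* is a saddle point.

saddle


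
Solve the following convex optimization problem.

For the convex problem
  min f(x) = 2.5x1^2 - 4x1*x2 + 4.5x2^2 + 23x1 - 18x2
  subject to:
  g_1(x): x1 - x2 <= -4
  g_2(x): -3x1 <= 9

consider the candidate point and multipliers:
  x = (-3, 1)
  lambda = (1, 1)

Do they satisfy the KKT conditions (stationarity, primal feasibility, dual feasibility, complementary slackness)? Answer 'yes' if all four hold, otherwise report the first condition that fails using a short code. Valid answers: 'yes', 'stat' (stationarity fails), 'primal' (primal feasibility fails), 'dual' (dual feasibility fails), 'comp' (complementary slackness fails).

Gradient of f: grad f(x) = Q x + c = (4, 3)
Constraint values g_i(x) = a_i^T x - b_i:
  g_1((-3, 1)) = 0
  g_2((-3, 1)) = 0
Stationarity residual: grad f(x) + sum_i lambda_i a_i = (2, 2)
  -> stationarity FAILS
Primal feasibility (all g_i <= 0): OK
Dual feasibility (all lambda_i >= 0): OK
Complementary slackness (lambda_i * g_i(x) = 0 for all i): OK

Verdict: the first failing condition is stationarity -> stat.

stat


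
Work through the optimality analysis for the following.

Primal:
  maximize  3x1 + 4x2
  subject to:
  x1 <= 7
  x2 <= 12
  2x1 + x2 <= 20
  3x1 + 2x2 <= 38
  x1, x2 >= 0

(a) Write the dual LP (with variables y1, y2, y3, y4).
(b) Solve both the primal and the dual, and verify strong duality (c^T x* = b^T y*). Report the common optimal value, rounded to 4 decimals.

The standard primal-dual pair for 'max c^T x s.t. A x <= b, x >= 0' is:
  Dual:  min b^T y  s.t.  A^T y >= c,  y >= 0.

So the dual LP is:
  minimize  7y1 + 12y2 + 20y3 + 38y4
  subject to:
    y1 + 2y3 + 3y4 >= 3
    y2 + y3 + 2y4 >= 4
    y1, y2, y3, y4 >= 0

Solving the primal: x* = (4, 12).
  primal value c^T x* = 60.
Solving the dual: y* = (0, 2.5, 1.5, 0).
  dual value b^T y* = 60.
Strong duality: c^T x* = b^T y*. Confirmed.

60


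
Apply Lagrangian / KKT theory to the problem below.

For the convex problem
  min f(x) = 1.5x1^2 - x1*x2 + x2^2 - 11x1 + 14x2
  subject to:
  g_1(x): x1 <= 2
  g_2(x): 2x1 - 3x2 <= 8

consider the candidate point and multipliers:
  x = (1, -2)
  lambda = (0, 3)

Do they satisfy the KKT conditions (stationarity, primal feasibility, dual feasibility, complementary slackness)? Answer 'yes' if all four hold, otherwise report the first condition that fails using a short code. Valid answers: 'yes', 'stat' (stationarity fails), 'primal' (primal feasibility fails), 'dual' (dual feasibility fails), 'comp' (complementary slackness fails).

Gradient of f: grad f(x) = Q x + c = (-6, 9)
Constraint values g_i(x) = a_i^T x - b_i:
  g_1((1, -2)) = -1
  g_2((1, -2)) = 0
Stationarity residual: grad f(x) + sum_i lambda_i a_i = (0, 0)
  -> stationarity OK
Primal feasibility (all g_i <= 0): OK
Dual feasibility (all lambda_i >= 0): OK
Complementary slackness (lambda_i * g_i(x) = 0 for all i): OK

Verdict: yes, KKT holds.

yes


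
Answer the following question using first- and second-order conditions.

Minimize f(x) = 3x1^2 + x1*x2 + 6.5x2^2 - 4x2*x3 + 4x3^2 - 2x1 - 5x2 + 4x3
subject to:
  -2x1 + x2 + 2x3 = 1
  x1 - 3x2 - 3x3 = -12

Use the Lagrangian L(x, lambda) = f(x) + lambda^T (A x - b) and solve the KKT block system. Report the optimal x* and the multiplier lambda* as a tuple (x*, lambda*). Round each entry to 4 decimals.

Form the Lagrangian:
  L(x, lambda) = (1/2) x^T Q x + c^T x + lambda^T (A x - b)
Stationarity (grad_x L = 0): Q x + c + A^T lambda = 0.
Primal feasibility: A x = b.

This gives the KKT block system:
  [ Q   A^T ] [ x     ]   [-c ]
  [ A    0  ] [ lambda ] = [ b ]

Solving the linear system:
  x*      = (3.0953, 2.8729, 2.1589)
  lambda* = (17.0284, 14.612)
  f(x*)   = 73.1982

x* = (3.0953, 2.8729, 2.1589), lambda* = (17.0284, 14.612)


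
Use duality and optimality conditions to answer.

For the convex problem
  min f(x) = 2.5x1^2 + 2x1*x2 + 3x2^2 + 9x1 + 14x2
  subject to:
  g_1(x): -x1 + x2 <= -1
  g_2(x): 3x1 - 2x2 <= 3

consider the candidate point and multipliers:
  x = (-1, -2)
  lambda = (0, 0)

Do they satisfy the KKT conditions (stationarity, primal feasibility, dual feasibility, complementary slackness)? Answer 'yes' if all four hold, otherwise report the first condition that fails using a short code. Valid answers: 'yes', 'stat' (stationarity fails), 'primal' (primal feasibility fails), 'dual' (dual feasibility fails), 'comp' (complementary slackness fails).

Gradient of f: grad f(x) = Q x + c = (0, 0)
Constraint values g_i(x) = a_i^T x - b_i:
  g_1((-1, -2)) = 0
  g_2((-1, -2)) = -2
Stationarity residual: grad f(x) + sum_i lambda_i a_i = (0, 0)
  -> stationarity OK
Primal feasibility (all g_i <= 0): OK
Dual feasibility (all lambda_i >= 0): OK
Complementary slackness (lambda_i * g_i(x) = 0 for all i): OK

Verdict: yes, KKT holds.

yes


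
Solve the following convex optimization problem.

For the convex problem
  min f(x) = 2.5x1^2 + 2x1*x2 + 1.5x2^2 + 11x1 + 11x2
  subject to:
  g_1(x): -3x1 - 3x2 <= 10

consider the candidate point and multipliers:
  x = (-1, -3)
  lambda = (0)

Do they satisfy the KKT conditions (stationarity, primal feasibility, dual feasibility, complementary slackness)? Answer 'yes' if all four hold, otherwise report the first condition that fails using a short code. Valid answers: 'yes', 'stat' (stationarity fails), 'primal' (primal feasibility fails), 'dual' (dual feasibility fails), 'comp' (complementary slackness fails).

Gradient of f: grad f(x) = Q x + c = (0, 0)
Constraint values g_i(x) = a_i^T x - b_i:
  g_1((-1, -3)) = 2
Stationarity residual: grad f(x) + sum_i lambda_i a_i = (0, 0)
  -> stationarity OK
Primal feasibility (all g_i <= 0): FAILS
Dual feasibility (all lambda_i >= 0): OK
Complementary slackness (lambda_i * g_i(x) = 0 for all i): OK

Verdict: the first failing condition is primal_feasibility -> primal.

primal


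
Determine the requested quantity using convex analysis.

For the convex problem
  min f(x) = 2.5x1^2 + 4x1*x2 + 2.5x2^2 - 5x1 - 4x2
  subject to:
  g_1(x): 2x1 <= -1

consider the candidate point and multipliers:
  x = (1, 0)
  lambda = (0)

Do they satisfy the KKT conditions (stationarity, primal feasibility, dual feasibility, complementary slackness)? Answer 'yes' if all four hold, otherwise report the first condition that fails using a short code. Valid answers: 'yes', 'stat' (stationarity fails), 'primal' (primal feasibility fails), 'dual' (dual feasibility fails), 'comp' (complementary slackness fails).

Gradient of f: grad f(x) = Q x + c = (0, 0)
Constraint values g_i(x) = a_i^T x - b_i:
  g_1((1, 0)) = 3
Stationarity residual: grad f(x) + sum_i lambda_i a_i = (0, 0)
  -> stationarity OK
Primal feasibility (all g_i <= 0): FAILS
Dual feasibility (all lambda_i >= 0): OK
Complementary slackness (lambda_i * g_i(x) = 0 for all i): OK

Verdict: the first failing condition is primal_feasibility -> primal.

primal


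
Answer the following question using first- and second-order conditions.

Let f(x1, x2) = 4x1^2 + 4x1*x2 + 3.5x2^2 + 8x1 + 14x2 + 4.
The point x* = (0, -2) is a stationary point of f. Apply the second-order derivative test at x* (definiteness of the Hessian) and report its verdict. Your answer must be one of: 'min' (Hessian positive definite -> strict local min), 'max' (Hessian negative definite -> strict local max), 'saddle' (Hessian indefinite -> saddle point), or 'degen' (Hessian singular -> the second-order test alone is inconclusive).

Compute the Hessian H = grad^2 f:
  H = [[8, 4], [4, 7]]
Verify stationarity: grad f(x*) = H x* + g = (0, 0).
Eigenvalues of H: 3.4689, 11.5311.
Both eigenvalues > 0, so H is positive definite -> x* is a strict local min.

min


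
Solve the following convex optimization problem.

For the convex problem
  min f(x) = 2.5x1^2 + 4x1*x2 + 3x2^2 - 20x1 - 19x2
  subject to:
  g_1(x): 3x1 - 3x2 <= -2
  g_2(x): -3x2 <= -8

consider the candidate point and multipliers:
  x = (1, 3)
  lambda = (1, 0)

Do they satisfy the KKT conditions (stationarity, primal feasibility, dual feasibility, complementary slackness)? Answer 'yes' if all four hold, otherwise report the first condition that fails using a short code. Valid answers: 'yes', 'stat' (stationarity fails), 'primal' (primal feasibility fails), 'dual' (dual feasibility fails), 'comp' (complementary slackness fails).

Gradient of f: grad f(x) = Q x + c = (-3, 3)
Constraint values g_i(x) = a_i^T x - b_i:
  g_1((1, 3)) = -4
  g_2((1, 3)) = -1
Stationarity residual: grad f(x) + sum_i lambda_i a_i = (0, 0)
  -> stationarity OK
Primal feasibility (all g_i <= 0): OK
Dual feasibility (all lambda_i >= 0): OK
Complementary slackness (lambda_i * g_i(x) = 0 for all i): FAILS

Verdict: the first failing condition is complementary_slackness -> comp.

comp


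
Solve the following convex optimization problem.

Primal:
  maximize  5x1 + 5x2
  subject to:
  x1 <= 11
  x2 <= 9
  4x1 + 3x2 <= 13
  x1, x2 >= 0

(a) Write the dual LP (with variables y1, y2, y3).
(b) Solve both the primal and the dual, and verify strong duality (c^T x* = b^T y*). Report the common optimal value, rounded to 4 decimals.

The standard primal-dual pair for 'max c^T x s.t. A x <= b, x >= 0' is:
  Dual:  min b^T y  s.t.  A^T y >= c,  y >= 0.

So the dual LP is:
  minimize  11y1 + 9y2 + 13y3
  subject to:
    y1 + 4y3 >= 5
    y2 + 3y3 >= 5
    y1, y2, y3 >= 0

Solving the primal: x* = (0, 4.3333).
  primal value c^T x* = 21.6667.
Solving the dual: y* = (0, 0, 1.6667).
  dual value b^T y* = 21.6667.
Strong duality: c^T x* = b^T y*. Confirmed.

21.6667


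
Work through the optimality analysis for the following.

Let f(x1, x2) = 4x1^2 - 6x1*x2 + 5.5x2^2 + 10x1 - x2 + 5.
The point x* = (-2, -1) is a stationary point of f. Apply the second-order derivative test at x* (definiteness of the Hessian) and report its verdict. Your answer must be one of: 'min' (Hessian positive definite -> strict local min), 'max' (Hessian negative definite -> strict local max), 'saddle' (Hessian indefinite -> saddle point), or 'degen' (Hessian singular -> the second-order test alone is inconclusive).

Compute the Hessian H = grad^2 f:
  H = [[8, -6], [-6, 11]]
Verify stationarity: grad f(x*) = H x* + g = (0, 0).
Eigenvalues of H: 3.3153, 15.6847.
Both eigenvalues > 0, so H is positive definite -> x* is a strict local min.

min


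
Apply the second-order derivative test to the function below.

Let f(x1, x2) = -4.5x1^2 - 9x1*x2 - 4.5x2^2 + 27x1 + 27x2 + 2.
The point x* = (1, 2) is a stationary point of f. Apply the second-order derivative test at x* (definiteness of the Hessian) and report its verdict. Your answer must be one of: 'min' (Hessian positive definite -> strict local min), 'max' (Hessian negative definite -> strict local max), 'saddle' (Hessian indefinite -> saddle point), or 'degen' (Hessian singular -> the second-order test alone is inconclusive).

Compute the Hessian H = grad^2 f:
  H = [[-9, -9], [-9, -9]]
Verify stationarity: grad f(x*) = H x* + g = (0, 0).
Eigenvalues of H: -18, 0.
H has a zero eigenvalue (singular; negative semidefinite but not definite), so H is neither positive definite, negative definite, nor indefinite. The second-order test alone is inconclusive -> degen.
(Indeed, f is constant along the null direction of H through x*, so x* is not a strict local extremum.)

degen


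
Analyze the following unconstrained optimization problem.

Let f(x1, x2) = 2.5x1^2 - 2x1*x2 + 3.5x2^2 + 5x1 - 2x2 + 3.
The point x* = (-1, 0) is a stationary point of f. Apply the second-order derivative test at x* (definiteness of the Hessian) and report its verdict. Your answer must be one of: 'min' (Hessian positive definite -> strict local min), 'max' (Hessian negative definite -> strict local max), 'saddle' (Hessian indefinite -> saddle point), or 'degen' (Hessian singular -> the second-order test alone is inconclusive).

Compute the Hessian H = grad^2 f:
  H = [[5, -2], [-2, 7]]
Verify stationarity: grad f(x*) = H x* + g = (0, 0).
Eigenvalues of H: 3.7639, 8.2361.
Both eigenvalues > 0, so H is positive definite -> x* is a strict local min.

min


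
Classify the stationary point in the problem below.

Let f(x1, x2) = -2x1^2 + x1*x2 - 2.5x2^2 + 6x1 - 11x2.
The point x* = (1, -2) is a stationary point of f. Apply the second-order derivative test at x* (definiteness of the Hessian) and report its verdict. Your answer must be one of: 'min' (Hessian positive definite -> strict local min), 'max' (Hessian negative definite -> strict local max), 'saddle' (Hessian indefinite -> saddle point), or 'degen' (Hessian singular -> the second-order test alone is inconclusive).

Compute the Hessian H = grad^2 f:
  H = [[-4, 1], [1, -5]]
Verify stationarity: grad f(x*) = H x* + g = (0, 0).
Eigenvalues of H: -5.618, -3.382.
Both eigenvalues < 0, so H is negative definite -> x* is a strict local max.

max


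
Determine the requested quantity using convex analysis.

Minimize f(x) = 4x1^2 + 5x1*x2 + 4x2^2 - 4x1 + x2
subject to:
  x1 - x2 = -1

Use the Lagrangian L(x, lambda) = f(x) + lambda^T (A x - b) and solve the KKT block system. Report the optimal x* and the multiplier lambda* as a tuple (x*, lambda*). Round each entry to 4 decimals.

Form the Lagrangian:
  L(x, lambda) = (1/2) x^T Q x + c^T x + lambda^T (A x - b)
Stationarity (grad_x L = 0): Q x + c + A^T lambda = 0.
Primal feasibility: A x = b.

This gives the KKT block system:
  [ Q   A^T ] [ x     ]   [-c ]
  [ A    0  ] [ lambda ] = [ b ]

Solving the linear system:
  x*      = (-0.3846, 0.6154)
  lambda* = (4)
  f(x*)   = 3.0769

x* = (-0.3846, 0.6154), lambda* = (4)


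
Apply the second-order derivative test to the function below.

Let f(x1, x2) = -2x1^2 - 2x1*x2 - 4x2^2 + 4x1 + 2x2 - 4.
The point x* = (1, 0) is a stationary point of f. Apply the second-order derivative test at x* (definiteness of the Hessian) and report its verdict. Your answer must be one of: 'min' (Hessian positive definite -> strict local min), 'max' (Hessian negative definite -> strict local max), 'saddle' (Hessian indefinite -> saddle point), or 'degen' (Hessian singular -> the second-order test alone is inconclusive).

Compute the Hessian H = grad^2 f:
  H = [[-4, -2], [-2, -8]]
Verify stationarity: grad f(x*) = H x* + g = (0, 0).
Eigenvalues of H: -8.8284, -3.1716.
Both eigenvalues < 0, so H is negative definite -> x* is a strict local max.

max


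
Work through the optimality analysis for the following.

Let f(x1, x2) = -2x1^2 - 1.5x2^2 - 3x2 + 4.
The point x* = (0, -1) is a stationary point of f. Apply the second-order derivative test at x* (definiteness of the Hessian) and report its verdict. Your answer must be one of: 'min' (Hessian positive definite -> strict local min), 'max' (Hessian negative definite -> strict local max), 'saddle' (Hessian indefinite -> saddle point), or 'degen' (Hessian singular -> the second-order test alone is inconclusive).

Compute the Hessian H = grad^2 f:
  H = [[-4, 0], [0, -3]]
Verify stationarity: grad f(x*) = H x* + g = (0, 0).
Eigenvalues of H: -4, -3.
Both eigenvalues < 0, so H is negative definite -> x* is a strict local max.

max


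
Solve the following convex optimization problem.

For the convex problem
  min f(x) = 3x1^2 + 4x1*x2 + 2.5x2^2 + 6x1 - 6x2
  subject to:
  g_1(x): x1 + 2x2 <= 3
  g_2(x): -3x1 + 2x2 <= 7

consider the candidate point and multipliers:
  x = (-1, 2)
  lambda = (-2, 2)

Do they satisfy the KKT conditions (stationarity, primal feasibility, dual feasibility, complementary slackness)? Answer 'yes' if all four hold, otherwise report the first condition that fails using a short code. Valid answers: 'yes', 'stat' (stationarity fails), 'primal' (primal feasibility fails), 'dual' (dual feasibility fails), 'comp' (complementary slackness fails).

Gradient of f: grad f(x) = Q x + c = (8, 0)
Constraint values g_i(x) = a_i^T x - b_i:
  g_1((-1, 2)) = 0
  g_2((-1, 2)) = 0
Stationarity residual: grad f(x) + sum_i lambda_i a_i = (0, 0)
  -> stationarity OK
Primal feasibility (all g_i <= 0): OK
Dual feasibility (all lambda_i >= 0): FAILS
Complementary slackness (lambda_i * g_i(x) = 0 for all i): OK

Verdict: the first failing condition is dual_feasibility -> dual.

dual
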